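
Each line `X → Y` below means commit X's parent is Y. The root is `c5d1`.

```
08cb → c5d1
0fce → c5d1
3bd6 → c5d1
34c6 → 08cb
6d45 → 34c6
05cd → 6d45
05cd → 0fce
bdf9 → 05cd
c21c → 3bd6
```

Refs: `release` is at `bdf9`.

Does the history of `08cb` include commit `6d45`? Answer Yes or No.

Ancestors of 08cb: {08cb, c5d1}.
6d45 is not in that set, so it is not an ancestor of 08cb.

No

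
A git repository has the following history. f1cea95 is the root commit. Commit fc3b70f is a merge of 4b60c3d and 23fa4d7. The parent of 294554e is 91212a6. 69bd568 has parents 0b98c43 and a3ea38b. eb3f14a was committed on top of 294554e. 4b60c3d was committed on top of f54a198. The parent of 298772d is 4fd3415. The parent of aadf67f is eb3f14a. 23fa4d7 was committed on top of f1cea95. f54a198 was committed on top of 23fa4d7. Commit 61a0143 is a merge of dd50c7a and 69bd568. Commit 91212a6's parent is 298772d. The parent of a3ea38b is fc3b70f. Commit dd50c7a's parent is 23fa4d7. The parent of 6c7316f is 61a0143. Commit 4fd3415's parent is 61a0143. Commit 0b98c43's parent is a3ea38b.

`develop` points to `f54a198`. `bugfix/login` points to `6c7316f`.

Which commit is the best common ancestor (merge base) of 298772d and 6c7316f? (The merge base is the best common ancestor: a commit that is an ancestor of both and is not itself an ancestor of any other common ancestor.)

61a0143

Ancestors of 298772d: {0b98c43, 23fa4d7, 298772d, 4b60c3d, 4fd3415, 61a0143, 69bd568, a3ea38b, dd50c7a, f1cea95, f54a198, fc3b70f}.
Ancestors of 6c7316f: {0b98c43, 23fa4d7, 4b60c3d, 61a0143, 69bd568, 6c7316f, a3ea38b, dd50c7a, f1cea95, f54a198, fc3b70f}.
Common ancestors: {0b98c43, 23fa4d7, 4b60c3d, 61a0143, 69bd568, a3ea38b, dd50c7a, f1cea95, f54a198, fc3b70f}.
Among these, 61a0143 is not an ancestor of any other common ancestor — it is the merge base.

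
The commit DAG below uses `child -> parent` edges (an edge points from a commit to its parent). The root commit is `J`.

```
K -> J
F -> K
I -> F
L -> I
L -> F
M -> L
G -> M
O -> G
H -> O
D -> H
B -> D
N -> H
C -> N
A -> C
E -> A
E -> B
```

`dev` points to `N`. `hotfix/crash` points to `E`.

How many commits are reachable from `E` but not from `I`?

Reachable from E: {A, B, C, D, E, F, G, H, I, J, K, L, M, N, O}.
Reachable from I: {F, I, J, K}.
In E's history but not I's: {A, B, C, D, E, G, H, L, M, N, O} — 11 commits.

11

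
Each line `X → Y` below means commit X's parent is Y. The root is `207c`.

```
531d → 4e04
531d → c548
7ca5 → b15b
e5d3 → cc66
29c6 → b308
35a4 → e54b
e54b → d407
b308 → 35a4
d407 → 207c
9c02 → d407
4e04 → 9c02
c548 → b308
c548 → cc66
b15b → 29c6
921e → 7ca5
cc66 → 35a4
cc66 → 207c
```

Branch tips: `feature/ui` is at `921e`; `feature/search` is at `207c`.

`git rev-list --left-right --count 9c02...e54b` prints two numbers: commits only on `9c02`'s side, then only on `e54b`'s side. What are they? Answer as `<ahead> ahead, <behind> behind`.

Reachable from 9c02: {207c, 9c02, d407}.
Reachable from e54b: {207c, d407, e54b}.
Only in 9c02's history (ahead): {9c02} — 1.
Only in e54b's history (behind): {e54b} — 1.

1 ahead, 1 behind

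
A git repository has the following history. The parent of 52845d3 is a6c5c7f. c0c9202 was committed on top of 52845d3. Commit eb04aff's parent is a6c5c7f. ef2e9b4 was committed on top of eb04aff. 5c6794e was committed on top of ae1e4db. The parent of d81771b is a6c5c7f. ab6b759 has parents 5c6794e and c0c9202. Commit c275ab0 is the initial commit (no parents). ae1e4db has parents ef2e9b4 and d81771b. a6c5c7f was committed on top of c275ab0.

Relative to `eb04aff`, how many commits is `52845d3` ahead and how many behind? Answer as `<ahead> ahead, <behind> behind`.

1 ahead, 1 behind

Reachable from 52845d3: {52845d3, a6c5c7f, c275ab0}.
Reachable from eb04aff: {a6c5c7f, c275ab0, eb04aff}.
Only in 52845d3's history (ahead): {52845d3} — 1.
Only in eb04aff's history (behind): {eb04aff} — 1.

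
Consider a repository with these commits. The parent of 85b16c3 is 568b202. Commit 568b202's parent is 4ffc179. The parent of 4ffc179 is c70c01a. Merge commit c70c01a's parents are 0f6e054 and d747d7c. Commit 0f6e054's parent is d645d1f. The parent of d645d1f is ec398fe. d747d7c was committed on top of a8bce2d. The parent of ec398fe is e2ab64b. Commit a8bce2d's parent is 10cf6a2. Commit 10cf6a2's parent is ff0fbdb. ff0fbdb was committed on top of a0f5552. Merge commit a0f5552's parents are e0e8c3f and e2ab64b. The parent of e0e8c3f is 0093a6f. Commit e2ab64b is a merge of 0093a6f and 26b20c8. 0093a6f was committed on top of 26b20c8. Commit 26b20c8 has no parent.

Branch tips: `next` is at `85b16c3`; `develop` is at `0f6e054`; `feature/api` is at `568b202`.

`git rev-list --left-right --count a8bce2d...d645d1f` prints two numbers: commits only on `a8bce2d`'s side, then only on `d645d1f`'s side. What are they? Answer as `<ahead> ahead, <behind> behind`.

5 ahead, 2 behind

Reachable from a8bce2d: {0093a6f, 10cf6a2, 26b20c8, a0f5552, a8bce2d, e0e8c3f, e2ab64b, ff0fbdb}.
Reachable from d645d1f: {0093a6f, 26b20c8, d645d1f, e2ab64b, ec398fe}.
Only in a8bce2d's history (ahead): {10cf6a2, a0f5552, a8bce2d, e0e8c3f, ff0fbdb} — 5.
Only in d645d1f's history (behind): {d645d1f, ec398fe} — 2.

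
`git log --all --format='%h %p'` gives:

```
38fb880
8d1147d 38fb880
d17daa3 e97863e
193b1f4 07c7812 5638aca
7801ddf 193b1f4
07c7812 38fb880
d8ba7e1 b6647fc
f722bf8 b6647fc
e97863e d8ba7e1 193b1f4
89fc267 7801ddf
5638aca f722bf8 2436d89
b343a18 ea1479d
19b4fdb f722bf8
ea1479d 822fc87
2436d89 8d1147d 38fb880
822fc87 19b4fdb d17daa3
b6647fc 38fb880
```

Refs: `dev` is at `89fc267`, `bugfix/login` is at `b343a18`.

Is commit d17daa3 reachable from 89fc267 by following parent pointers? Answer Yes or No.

Ancestors of 89fc267: {07c7812, 193b1f4, 2436d89, 38fb880, 5638aca, 7801ddf, 89fc267, 8d1147d, b6647fc, f722bf8}.
d17daa3 is not in that set, so it is not an ancestor of 89fc267.

No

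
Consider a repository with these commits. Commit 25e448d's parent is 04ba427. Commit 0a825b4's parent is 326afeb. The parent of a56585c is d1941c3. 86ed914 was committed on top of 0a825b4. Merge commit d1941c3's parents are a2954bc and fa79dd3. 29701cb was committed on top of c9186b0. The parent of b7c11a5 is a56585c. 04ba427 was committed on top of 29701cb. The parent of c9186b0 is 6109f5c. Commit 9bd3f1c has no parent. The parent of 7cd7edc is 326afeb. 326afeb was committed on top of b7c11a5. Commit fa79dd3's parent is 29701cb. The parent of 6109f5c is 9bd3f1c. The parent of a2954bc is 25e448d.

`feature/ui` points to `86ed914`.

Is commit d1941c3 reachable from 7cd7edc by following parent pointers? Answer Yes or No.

Ancestors of 7cd7edc (commits reachable by following parents): {04ba427, 25e448d, 29701cb, 326afeb, 6109f5c, 7cd7edc, 9bd3f1c, a2954bc, a56585c, b7c11a5, c9186b0, d1941c3, fa79dd3}.
d1941c3 is in that set, so it is an ancestor of 7cd7edc.

Yes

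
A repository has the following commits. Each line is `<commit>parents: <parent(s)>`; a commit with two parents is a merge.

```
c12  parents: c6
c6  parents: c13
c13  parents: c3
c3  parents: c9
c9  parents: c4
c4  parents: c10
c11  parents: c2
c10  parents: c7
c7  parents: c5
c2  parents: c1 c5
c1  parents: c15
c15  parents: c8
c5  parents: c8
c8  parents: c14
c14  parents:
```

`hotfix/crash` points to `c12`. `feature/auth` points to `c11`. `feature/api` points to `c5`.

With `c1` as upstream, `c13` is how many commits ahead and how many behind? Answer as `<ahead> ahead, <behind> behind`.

Reachable from c13: {c10, c13, c14, c3, c4, c5, c7, c8, c9}.
Reachable from c1: {c1, c14, c15, c8}.
Only in c13's history (ahead): {c10, c13, c3, c4, c5, c7, c9} — 7.
Only in c1's history (behind): {c1, c15} — 2.

7 ahead, 2 behind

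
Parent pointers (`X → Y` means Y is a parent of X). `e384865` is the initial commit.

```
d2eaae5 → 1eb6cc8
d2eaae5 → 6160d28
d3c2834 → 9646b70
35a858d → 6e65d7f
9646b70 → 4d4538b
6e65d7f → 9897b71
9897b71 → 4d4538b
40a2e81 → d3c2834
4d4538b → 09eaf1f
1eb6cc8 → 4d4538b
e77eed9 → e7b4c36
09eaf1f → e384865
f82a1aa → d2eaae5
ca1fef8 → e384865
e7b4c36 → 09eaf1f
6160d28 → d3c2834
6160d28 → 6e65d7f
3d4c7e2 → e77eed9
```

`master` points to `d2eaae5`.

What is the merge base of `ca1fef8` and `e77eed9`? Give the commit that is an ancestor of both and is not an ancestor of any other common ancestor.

e384865

Ancestors of ca1fef8: {ca1fef8, e384865}.
Ancestors of e77eed9: {09eaf1f, e384865, e77eed9, e7b4c36}.
Common ancestors: {e384865}.
The only common ancestor is e384865, so it is the merge base.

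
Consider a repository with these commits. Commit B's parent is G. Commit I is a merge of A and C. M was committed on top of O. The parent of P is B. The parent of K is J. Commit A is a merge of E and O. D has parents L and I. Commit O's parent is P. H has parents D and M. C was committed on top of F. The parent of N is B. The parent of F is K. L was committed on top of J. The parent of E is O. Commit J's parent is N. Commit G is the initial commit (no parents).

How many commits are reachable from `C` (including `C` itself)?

Walking parent pointers from C: reachable set = {B, C, F, G, J, K, N}.
That is 7 commits.

7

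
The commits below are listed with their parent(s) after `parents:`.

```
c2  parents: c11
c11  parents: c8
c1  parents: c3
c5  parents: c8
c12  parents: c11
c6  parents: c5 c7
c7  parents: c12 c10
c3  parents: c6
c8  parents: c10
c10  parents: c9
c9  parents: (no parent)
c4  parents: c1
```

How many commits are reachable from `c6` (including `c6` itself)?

Walking parent pointers from c6: reachable set = {c10, c11, c12, c5, c6, c7, c8, c9}.
That is 8 commits.

8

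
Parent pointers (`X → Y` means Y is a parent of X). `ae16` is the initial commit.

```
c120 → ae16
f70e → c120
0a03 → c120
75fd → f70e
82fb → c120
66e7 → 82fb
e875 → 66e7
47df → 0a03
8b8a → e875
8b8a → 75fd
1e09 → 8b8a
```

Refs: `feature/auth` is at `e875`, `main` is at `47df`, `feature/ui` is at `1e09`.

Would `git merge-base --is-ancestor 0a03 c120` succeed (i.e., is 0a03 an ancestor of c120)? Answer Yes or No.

No

Ancestors of c120: {ae16, c120}.
0a03 is not in that set, so it is not an ancestor of c120.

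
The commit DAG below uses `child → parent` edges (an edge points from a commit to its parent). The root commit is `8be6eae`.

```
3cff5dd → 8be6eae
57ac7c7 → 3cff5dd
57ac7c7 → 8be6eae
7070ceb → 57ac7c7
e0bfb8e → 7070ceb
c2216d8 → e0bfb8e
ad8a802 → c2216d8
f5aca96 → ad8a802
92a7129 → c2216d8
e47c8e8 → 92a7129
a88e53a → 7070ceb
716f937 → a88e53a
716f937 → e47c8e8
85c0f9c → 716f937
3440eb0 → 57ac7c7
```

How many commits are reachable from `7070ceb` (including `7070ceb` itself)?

4

Walking parent pointers from 7070ceb: reachable set = {3cff5dd, 57ac7c7, 7070ceb, 8be6eae}.
That is 4 commits.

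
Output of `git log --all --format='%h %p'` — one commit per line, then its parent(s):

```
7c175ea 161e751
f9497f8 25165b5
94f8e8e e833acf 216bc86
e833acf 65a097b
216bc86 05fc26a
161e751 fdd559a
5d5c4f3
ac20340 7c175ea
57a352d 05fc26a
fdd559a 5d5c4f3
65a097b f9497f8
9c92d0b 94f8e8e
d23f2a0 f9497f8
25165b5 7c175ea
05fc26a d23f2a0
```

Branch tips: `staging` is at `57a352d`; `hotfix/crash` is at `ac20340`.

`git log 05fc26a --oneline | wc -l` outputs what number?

8

Walking parent pointers from 05fc26a: reachable set = {05fc26a, 161e751, 25165b5, 5d5c4f3, 7c175ea, d23f2a0, f9497f8, fdd559a}.
That is 8 commits.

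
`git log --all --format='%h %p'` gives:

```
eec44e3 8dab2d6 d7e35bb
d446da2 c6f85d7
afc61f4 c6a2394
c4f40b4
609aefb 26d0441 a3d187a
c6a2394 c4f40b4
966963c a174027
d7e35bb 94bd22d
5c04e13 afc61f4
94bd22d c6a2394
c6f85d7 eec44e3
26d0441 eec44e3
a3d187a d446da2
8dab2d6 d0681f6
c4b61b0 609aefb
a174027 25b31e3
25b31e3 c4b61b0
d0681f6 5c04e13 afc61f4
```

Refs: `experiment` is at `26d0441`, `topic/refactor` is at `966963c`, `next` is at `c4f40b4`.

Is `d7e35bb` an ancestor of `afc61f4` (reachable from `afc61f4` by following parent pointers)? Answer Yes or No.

No

Ancestors of afc61f4: {afc61f4, c4f40b4, c6a2394}.
d7e35bb is not in that set, so it is not an ancestor of afc61f4.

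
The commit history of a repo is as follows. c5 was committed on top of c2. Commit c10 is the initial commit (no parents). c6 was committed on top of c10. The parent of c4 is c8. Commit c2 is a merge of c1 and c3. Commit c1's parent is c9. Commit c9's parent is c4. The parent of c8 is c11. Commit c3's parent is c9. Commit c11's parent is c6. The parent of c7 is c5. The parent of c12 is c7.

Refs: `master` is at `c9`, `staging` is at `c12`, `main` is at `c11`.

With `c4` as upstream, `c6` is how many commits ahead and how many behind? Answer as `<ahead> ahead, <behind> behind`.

0 ahead, 3 behind

Reachable from c6: {c10, c6}.
Reachable from c4: {c10, c11, c4, c6, c8}.
Only in c6's history (ahead): {} — 0.
Only in c4's history (behind): {c11, c4, c8} — 3.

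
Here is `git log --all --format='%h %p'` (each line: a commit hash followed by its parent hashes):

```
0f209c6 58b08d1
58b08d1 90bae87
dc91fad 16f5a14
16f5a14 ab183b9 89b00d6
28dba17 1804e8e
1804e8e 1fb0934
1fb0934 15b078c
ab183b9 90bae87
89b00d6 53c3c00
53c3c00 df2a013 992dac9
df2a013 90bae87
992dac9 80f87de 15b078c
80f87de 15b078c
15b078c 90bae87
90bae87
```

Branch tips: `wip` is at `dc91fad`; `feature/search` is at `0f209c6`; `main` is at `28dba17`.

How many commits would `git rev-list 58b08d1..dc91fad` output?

9

Reachable from dc91fad: {15b078c, 16f5a14, 53c3c00, 80f87de, 89b00d6, 90bae87, 992dac9, ab183b9, dc91fad, df2a013}.
Reachable from 58b08d1: {58b08d1, 90bae87}.
In dc91fad's history but not 58b08d1's: {15b078c, 16f5a14, 53c3c00, 80f87de, 89b00d6, 992dac9, ab183b9, dc91fad, df2a013} — 9 commits.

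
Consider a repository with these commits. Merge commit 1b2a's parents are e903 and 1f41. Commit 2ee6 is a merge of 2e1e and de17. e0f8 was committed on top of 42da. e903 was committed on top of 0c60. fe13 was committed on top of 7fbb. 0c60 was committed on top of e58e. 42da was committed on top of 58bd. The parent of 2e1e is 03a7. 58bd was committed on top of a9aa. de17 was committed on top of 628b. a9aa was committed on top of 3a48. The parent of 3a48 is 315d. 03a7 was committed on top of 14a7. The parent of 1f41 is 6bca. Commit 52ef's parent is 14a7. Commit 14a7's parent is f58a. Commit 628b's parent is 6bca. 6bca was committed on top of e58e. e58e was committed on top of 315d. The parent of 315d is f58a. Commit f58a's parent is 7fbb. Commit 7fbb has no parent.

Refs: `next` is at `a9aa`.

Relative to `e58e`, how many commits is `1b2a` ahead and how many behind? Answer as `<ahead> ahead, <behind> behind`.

5 ahead, 0 behind

Reachable from 1b2a: {0c60, 1b2a, 1f41, 315d, 6bca, 7fbb, e58e, e903, f58a}.
Reachable from e58e: {315d, 7fbb, e58e, f58a}.
Only in 1b2a's history (ahead): {0c60, 1b2a, 1f41, 6bca, e903} — 5.
Only in e58e's history (behind): {} — 0.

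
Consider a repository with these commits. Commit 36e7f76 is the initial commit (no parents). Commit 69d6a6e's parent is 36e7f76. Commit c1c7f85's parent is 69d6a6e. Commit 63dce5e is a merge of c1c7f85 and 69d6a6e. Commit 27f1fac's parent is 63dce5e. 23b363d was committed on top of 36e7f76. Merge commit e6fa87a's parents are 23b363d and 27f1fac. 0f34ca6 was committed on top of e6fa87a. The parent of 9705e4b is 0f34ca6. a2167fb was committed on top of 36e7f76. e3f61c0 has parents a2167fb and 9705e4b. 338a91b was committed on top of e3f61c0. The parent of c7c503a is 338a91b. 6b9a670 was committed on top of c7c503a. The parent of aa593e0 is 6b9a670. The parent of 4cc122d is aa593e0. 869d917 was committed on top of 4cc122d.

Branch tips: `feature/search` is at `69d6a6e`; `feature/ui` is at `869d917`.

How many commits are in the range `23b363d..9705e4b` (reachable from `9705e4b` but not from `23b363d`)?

Reachable from 9705e4b: {0f34ca6, 23b363d, 27f1fac, 36e7f76, 63dce5e, 69d6a6e, 9705e4b, c1c7f85, e6fa87a}.
Reachable from 23b363d: {23b363d, 36e7f76}.
In 9705e4b's history but not 23b363d's: {0f34ca6, 27f1fac, 63dce5e, 69d6a6e, 9705e4b, c1c7f85, e6fa87a} — 7 commits.

7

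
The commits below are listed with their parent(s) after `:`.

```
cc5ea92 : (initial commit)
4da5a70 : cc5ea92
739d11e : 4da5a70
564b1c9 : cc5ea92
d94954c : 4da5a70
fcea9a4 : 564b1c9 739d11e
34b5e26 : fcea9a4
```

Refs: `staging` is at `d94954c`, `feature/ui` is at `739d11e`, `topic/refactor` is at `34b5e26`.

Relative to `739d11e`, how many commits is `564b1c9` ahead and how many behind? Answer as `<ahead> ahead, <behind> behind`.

Reachable from 564b1c9: {564b1c9, cc5ea92}.
Reachable from 739d11e: {4da5a70, 739d11e, cc5ea92}.
Only in 564b1c9's history (ahead): {564b1c9} — 1.
Only in 739d11e's history (behind): {4da5a70, 739d11e} — 2.

1 ahead, 2 behind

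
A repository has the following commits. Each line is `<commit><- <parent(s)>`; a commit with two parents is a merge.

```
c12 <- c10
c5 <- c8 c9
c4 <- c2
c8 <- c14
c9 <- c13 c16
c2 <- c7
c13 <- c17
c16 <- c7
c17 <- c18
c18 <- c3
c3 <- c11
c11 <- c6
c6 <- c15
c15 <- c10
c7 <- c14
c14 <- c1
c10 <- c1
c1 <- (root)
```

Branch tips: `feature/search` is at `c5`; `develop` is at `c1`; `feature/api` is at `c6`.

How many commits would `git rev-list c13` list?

9

Walking parent pointers from c13: reachable set = {c1, c10, c11, c13, c15, c17, c18, c3, c6}.
That is 9 commits.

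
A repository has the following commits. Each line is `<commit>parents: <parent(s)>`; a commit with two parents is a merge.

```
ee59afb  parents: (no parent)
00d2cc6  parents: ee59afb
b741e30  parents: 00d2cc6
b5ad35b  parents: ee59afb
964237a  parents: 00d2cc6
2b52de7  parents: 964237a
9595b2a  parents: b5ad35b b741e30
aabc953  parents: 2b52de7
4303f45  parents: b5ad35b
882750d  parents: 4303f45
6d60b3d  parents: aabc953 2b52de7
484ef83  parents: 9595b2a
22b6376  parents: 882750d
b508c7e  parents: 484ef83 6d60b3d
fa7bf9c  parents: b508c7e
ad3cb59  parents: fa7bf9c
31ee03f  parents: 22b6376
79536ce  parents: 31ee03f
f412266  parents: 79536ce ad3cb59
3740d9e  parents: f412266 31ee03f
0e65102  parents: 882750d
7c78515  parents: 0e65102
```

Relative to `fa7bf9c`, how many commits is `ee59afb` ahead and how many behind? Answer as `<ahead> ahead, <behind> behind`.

0 ahead, 11 behind

Reachable from ee59afb: {ee59afb}.
Reachable from fa7bf9c: {00d2cc6, 2b52de7, 484ef83, 6d60b3d, 9595b2a, 964237a, aabc953, b508c7e, b5ad35b, b741e30, ee59afb, fa7bf9c}.
Only in ee59afb's history (ahead): {} — 0.
Only in fa7bf9c's history (behind): {00d2cc6, 2b52de7, 484ef83, 6d60b3d, 9595b2a, 964237a, aabc953, b508c7e, b5ad35b, b741e30, fa7bf9c} — 11.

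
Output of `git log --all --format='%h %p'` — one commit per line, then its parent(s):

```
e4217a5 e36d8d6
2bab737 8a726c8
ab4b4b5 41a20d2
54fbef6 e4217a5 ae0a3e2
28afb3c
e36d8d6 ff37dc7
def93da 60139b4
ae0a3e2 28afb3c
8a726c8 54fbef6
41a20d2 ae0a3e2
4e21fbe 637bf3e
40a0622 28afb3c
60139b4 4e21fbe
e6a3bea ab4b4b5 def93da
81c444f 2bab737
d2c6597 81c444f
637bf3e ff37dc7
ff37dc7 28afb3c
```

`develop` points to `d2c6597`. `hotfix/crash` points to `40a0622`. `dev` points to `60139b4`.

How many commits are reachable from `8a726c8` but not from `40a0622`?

6

Reachable from 8a726c8: {28afb3c, 54fbef6, 8a726c8, ae0a3e2, e36d8d6, e4217a5, ff37dc7}.
Reachable from 40a0622: {28afb3c, 40a0622}.
In 8a726c8's history but not 40a0622's: {54fbef6, 8a726c8, ae0a3e2, e36d8d6, e4217a5, ff37dc7} — 6 commits.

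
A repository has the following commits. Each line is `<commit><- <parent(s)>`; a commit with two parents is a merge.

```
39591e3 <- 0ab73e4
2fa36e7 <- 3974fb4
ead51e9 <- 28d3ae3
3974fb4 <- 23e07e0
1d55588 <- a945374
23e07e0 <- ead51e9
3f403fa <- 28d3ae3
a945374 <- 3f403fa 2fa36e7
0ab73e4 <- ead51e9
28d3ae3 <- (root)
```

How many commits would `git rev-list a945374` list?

Walking parent pointers from a945374: reachable set = {23e07e0, 28d3ae3, 2fa36e7, 3974fb4, 3f403fa, a945374, ead51e9}.
That is 7 commits.

7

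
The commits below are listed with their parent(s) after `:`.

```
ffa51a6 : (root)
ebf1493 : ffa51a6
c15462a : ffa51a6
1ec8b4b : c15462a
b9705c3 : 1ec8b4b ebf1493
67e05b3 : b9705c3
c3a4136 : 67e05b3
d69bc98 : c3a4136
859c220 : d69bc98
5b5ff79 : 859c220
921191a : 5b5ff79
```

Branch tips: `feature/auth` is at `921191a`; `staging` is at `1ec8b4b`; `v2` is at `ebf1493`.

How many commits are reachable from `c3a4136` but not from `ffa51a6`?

6

Reachable from c3a4136: {1ec8b4b, 67e05b3, b9705c3, c15462a, c3a4136, ebf1493, ffa51a6}.
Reachable from ffa51a6: {ffa51a6}.
In c3a4136's history but not ffa51a6's: {1ec8b4b, 67e05b3, b9705c3, c15462a, c3a4136, ebf1493} — 6 commits.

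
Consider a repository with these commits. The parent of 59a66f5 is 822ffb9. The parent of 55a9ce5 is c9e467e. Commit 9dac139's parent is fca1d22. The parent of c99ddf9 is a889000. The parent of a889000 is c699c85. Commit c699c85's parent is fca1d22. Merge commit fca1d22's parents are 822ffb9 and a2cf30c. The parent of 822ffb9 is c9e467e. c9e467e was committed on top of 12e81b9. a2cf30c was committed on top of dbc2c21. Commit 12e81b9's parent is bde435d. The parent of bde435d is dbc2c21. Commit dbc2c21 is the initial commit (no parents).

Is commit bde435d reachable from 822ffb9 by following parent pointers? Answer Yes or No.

Ancestors of 822ffb9 (commits reachable by following parents): {12e81b9, 822ffb9, bde435d, c9e467e, dbc2c21}.
bde435d is in that set, so it is an ancestor of 822ffb9.

Yes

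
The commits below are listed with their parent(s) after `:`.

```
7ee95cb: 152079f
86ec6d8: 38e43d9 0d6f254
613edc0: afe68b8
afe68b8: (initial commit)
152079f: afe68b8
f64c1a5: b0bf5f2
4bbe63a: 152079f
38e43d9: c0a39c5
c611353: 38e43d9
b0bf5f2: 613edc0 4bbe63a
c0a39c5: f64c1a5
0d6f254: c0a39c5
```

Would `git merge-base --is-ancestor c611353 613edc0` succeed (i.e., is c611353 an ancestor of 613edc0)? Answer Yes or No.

Ancestors of 613edc0: {613edc0, afe68b8}.
c611353 is not in that set, so it is not an ancestor of 613edc0.

No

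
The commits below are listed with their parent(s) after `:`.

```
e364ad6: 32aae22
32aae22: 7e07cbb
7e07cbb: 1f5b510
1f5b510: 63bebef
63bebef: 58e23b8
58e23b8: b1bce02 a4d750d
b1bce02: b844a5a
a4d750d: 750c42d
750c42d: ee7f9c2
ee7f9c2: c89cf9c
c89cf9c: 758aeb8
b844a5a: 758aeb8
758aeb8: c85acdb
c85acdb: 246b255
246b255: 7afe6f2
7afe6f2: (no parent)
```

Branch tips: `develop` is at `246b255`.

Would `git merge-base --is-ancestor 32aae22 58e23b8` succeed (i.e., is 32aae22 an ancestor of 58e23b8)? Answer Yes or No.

Ancestors of 58e23b8: {246b255, 58e23b8, 750c42d, 758aeb8, 7afe6f2, a4d750d, b1bce02, b844a5a, c85acdb, c89cf9c, ee7f9c2}.
32aae22 is not in that set, so it is not an ancestor of 58e23b8.

No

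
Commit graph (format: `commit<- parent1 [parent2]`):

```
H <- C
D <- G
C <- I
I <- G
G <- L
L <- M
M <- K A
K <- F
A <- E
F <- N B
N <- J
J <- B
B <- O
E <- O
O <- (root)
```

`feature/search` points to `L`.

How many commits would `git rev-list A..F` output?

Reachable from F: {B, F, J, N, O}.
Reachable from A: {A, E, O}.
In F's history but not A's: {B, F, J, N} — 4 commits.

4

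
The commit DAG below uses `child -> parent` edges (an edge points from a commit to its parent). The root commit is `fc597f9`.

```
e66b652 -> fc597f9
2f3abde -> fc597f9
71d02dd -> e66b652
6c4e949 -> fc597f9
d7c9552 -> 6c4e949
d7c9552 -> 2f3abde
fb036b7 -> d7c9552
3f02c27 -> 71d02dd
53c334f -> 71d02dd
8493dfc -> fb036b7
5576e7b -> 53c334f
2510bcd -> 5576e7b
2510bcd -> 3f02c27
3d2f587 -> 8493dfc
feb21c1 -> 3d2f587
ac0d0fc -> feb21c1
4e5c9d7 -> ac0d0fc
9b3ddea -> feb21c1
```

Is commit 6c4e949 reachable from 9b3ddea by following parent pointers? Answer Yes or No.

Yes

Ancestors of 9b3ddea (commits reachable by following parents): {2f3abde, 3d2f587, 6c4e949, 8493dfc, 9b3ddea, d7c9552, fb036b7, fc597f9, feb21c1}.
6c4e949 is in that set, so it is an ancestor of 9b3ddea.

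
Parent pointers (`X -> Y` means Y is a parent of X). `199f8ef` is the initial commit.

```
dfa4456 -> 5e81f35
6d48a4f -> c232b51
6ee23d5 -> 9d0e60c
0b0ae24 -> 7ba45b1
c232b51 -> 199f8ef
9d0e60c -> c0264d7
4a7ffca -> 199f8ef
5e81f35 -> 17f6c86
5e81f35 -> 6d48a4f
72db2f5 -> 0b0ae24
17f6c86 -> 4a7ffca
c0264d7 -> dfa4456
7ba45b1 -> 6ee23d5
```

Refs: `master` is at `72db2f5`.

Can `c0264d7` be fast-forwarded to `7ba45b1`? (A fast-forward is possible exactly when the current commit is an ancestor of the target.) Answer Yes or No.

A fast-forward from c0264d7 to 7ba45b1 is possible iff c0264d7 is an ancestor of 7ba45b1.
Ancestors of 7ba45b1: {17f6c86, 199f8ef, 4a7ffca, 5e81f35, 6d48a4f, 6ee23d5, 7ba45b1, 9d0e60c, c0264d7, c232b51, dfa4456}.
c0264d7 is among them, so fast-forward is possible.

Yes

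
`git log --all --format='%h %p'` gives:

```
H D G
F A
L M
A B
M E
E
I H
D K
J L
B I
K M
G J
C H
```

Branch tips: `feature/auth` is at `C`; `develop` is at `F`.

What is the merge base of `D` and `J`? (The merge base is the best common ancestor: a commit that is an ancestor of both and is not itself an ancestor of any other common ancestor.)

Ancestors of D: {D, E, K, M}.
Ancestors of J: {E, J, L, M}.
Common ancestors: {E, M}.
Among these, M is not an ancestor of any other common ancestor — it is the merge base.

M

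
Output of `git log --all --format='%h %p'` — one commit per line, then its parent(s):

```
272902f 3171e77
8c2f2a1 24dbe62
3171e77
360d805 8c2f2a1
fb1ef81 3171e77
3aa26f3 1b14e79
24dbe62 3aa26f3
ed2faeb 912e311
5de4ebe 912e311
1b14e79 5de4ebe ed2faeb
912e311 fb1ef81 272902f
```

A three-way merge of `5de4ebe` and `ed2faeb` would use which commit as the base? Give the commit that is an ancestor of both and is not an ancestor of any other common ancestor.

912e311

Ancestors of 5de4ebe: {272902f, 3171e77, 5de4ebe, 912e311, fb1ef81}.
Ancestors of ed2faeb: {272902f, 3171e77, 912e311, ed2faeb, fb1ef81}.
Common ancestors: {272902f, 3171e77, 912e311, fb1ef81}.
Among these, 912e311 is not an ancestor of any other common ancestor — it is the merge base.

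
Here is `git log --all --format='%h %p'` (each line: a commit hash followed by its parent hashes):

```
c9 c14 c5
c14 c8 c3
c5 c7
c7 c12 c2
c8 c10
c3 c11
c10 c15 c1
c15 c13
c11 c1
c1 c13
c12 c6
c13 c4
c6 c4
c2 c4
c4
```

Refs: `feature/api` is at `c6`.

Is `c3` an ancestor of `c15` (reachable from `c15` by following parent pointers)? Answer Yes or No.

No

Ancestors of c15: {c13, c15, c4}.
c3 is not in that set, so it is not an ancestor of c15.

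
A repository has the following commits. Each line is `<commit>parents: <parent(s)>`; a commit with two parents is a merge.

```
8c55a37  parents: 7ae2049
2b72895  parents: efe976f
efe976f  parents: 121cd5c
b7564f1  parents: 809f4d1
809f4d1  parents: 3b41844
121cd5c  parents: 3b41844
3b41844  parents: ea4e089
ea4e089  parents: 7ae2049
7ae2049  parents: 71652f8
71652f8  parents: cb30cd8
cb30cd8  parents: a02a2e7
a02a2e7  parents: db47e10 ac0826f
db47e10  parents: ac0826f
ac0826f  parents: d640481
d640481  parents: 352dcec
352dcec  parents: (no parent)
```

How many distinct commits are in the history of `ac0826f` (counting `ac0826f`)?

3

Walking parent pointers from ac0826f: reachable set = {352dcec, ac0826f, d640481}.
That is 3 commits.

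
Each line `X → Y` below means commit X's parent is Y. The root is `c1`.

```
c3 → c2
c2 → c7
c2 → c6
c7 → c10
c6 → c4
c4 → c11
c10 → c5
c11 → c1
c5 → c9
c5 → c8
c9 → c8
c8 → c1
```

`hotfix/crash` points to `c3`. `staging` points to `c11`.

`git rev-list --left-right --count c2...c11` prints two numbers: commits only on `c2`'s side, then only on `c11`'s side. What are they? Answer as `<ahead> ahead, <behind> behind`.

Reachable from c2: {c1, c10, c11, c2, c4, c5, c6, c7, c8, c9}.
Reachable from c11: {c1, c11}.
Only in c2's history (ahead): {c10, c2, c4, c5, c6, c7, c8, c9} — 8.
Only in c11's history (behind): {} — 0.

8 ahead, 0 behind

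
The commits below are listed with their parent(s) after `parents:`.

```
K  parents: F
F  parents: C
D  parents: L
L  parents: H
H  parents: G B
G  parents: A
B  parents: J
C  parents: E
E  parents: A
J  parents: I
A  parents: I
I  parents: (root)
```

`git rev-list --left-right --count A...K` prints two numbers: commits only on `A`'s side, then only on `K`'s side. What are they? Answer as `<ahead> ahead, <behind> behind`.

Reachable from A: {A, I}.
Reachable from K: {A, C, E, F, I, K}.
Only in A's history (ahead): {} — 0.
Only in K's history (behind): {C, E, F, K} — 4.

0 ahead, 4 behind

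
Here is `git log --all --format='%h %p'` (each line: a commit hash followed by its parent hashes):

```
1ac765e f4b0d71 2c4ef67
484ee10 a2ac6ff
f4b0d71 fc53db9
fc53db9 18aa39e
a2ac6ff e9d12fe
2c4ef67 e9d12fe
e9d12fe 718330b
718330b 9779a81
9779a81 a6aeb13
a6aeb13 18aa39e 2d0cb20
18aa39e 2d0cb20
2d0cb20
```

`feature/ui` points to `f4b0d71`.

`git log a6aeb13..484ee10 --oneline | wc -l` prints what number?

Reachable from 484ee10: {18aa39e, 2d0cb20, 484ee10, 718330b, 9779a81, a2ac6ff, a6aeb13, e9d12fe}.
Reachable from a6aeb13: {18aa39e, 2d0cb20, a6aeb13}.
In 484ee10's history but not a6aeb13's: {484ee10, 718330b, 9779a81, a2ac6ff, e9d12fe} — 5 commits.

5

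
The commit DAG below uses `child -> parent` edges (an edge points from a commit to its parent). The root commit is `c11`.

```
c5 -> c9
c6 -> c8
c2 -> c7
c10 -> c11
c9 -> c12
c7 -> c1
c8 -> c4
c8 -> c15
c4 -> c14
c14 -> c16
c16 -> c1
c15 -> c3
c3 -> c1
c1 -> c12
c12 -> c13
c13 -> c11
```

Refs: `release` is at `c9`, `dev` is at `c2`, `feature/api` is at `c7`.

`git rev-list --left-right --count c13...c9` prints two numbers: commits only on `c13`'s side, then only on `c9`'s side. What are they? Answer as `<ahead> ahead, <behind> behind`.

0 ahead, 2 behind

Reachable from c13: {c11, c13}.
Reachable from c9: {c11, c12, c13, c9}.
Only in c13's history (ahead): {} — 0.
Only in c9's history (behind): {c12, c9} — 2.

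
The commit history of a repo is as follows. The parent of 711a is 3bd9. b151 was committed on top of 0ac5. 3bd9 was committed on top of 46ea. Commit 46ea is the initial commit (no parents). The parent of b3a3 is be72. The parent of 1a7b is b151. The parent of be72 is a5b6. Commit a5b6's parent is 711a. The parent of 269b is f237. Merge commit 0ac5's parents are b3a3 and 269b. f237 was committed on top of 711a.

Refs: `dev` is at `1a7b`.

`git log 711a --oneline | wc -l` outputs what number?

Walking parent pointers from 711a: reachable set = {3bd9, 46ea, 711a}.
That is 3 commits.

3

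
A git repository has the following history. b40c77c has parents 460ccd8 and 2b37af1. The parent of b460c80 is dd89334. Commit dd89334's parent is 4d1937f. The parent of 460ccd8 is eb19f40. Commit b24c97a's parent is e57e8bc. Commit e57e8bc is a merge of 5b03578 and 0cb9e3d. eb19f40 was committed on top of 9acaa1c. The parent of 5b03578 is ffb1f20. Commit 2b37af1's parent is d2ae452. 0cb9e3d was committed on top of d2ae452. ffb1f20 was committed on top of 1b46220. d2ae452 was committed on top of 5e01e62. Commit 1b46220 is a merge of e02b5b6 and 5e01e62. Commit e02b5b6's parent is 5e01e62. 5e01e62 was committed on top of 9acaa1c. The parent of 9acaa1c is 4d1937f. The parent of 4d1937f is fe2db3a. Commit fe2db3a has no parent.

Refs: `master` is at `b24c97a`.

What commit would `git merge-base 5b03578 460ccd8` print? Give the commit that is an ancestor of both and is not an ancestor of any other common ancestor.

Ancestors of 5b03578: {1b46220, 4d1937f, 5b03578, 5e01e62, 9acaa1c, e02b5b6, fe2db3a, ffb1f20}.
Ancestors of 460ccd8: {460ccd8, 4d1937f, 9acaa1c, eb19f40, fe2db3a}.
Common ancestors: {4d1937f, 9acaa1c, fe2db3a}.
Among these, 9acaa1c is not an ancestor of any other common ancestor — it is the merge base.

9acaa1c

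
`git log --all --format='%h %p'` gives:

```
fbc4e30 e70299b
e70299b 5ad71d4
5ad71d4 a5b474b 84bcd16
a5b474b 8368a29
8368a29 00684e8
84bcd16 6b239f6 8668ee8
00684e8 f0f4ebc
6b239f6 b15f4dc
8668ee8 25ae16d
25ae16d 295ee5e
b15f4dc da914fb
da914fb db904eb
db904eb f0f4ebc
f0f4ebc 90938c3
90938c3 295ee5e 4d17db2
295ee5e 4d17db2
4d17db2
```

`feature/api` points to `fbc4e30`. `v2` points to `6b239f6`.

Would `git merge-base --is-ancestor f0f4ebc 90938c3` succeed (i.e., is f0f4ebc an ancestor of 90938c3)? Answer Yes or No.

No

Ancestors of 90938c3: {295ee5e, 4d17db2, 90938c3}.
f0f4ebc is not in that set, so it is not an ancestor of 90938c3.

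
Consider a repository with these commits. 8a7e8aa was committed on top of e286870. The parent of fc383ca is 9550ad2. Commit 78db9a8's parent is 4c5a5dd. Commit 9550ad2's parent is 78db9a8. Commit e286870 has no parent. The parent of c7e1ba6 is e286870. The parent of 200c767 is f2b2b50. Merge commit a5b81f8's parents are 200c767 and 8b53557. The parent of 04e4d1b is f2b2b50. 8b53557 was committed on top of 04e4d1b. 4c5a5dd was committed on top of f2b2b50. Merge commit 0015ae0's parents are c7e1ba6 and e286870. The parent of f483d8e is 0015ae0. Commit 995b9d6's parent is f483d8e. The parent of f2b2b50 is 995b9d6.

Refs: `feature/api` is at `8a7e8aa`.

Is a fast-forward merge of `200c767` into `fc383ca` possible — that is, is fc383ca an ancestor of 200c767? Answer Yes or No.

A fast-forward from fc383ca to 200c767 is possible iff fc383ca is an ancestor of 200c767.
Ancestors of 200c767: {0015ae0, 200c767, 995b9d6, c7e1ba6, e286870, f2b2b50, f483d8e}.
fc383ca is not among them, so fast-forward is not possible.

No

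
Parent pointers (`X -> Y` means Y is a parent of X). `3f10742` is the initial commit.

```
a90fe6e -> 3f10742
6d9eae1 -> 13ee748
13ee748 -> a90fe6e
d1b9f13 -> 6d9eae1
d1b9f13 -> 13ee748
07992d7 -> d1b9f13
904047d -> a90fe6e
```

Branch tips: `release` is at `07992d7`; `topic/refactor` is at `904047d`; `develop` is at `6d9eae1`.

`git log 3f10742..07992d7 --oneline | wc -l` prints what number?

5

Reachable from 07992d7: {07992d7, 13ee748, 3f10742, 6d9eae1, a90fe6e, d1b9f13}.
Reachable from 3f10742: {3f10742}.
In 07992d7's history but not 3f10742's: {07992d7, 13ee748, 6d9eae1, a90fe6e, d1b9f13} — 5 commits.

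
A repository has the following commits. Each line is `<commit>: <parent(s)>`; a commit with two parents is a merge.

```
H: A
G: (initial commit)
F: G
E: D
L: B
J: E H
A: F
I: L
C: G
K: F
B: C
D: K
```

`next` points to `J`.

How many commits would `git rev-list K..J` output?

5

Reachable from J: {A, D, E, F, G, H, J, K}.
Reachable from K: {F, G, K}.
In J's history but not K's: {A, D, E, H, J} — 5 commits.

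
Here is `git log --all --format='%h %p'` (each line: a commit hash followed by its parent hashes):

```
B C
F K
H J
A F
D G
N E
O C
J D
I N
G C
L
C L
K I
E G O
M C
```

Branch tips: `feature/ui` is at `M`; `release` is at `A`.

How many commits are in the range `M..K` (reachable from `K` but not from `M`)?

6

Reachable from K: {C, E, G, I, K, L, N, O}.
Reachable from M: {C, L, M}.
In K's history but not M's: {E, G, I, K, N, O} — 6 commits.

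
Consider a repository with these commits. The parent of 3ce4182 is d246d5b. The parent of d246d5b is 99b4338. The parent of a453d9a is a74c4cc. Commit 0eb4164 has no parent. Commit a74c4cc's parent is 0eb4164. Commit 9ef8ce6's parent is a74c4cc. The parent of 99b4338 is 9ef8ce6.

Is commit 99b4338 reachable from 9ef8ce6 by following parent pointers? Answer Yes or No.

Ancestors of 9ef8ce6: {0eb4164, 9ef8ce6, a74c4cc}.
99b4338 is not in that set, so it is not an ancestor of 9ef8ce6.

No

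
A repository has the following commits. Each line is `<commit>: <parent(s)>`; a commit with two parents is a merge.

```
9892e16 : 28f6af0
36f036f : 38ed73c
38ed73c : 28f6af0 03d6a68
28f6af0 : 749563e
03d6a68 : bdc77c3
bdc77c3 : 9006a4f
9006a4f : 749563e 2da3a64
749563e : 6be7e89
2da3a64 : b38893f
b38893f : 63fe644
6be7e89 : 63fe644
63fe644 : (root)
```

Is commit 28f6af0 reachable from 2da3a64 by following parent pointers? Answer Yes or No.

Ancestors of 2da3a64: {2da3a64, 63fe644, b38893f}.
28f6af0 is not in that set, so it is not an ancestor of 2da3a64.

No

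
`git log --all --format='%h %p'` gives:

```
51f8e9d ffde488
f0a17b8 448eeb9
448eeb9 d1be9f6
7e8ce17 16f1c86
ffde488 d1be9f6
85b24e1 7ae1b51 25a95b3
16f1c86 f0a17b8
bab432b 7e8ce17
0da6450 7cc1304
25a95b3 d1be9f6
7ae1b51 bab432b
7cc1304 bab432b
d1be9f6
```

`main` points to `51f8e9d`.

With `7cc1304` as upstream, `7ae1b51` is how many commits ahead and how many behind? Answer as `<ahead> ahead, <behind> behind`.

1 ahead, 1 behind

Reachable from 7ae1b51: {16f1c86, 448eeb9, 7ae1b51, 7e8ce17, bab432b, d1be9f6, f0a17b8}.
Reachable from 7cc1304: {16f1c86, 448eeb9, 7cc1304, 7e8ce17, bab432b, d1be9f6, f0a17b8}.
Only in 7ae1b51's history (ahead): {7ae1b51} — 1.
Only in 7cc1304's history (behind): {7cc1304} — 1.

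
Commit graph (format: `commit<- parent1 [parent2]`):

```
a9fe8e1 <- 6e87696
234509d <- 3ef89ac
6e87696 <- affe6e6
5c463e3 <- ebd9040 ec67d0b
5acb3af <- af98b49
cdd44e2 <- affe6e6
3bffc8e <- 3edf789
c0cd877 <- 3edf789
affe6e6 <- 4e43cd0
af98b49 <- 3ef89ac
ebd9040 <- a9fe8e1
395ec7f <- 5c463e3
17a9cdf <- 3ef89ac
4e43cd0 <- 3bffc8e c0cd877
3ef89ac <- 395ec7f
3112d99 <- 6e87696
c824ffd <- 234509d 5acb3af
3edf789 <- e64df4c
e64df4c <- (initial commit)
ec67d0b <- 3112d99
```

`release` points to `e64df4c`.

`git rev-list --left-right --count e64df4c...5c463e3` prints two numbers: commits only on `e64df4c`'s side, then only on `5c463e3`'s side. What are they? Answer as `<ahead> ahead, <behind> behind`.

Reachable from e64df4c: {e64df4c}.
Reachable from 5c463e3: {3112d99, 3bffc8e, 3edf789, 4e43cd0, 5c463e3, 6e87696, a9fe8e1, affe6e6, c0cd877, e64df4c, ebd9040, ec67d0b}.
Only in e64df4c's history (ahead): {} — 0.
Only in 5c463e3's history (behind): {3112d99, 3bffc8e, 3edf789, 4e43cd0, 5c463e3, 6e87696, a9fe8e1, affe6e6, c0cd877, ebd9040, ec67d0b} — 11.

0 ahead, 11 behind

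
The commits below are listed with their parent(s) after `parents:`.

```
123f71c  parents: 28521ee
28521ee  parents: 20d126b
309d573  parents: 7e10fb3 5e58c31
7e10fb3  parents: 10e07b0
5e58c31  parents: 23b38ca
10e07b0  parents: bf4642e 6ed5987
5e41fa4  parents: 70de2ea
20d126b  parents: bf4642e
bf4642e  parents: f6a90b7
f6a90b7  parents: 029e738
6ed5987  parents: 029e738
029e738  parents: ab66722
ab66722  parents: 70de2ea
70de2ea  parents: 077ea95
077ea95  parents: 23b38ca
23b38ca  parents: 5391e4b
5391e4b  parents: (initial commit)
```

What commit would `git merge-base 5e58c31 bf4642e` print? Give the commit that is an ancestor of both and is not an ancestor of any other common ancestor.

Ancestors of 5e58c31: {23b38ca, 5391e4b, 5e58c31}.
Ancestors of bf4642e: {029e738, 077ea95, 23b38ca, 5391e4b, 70de2ea, ab66722, bf4642e, f6a90b7}.
Common ancestors: {23b38ca, 5391e4b}.
Among these, 23b38ca is not an ancestor of any other common ancestor — it is the merge base.

23b38ca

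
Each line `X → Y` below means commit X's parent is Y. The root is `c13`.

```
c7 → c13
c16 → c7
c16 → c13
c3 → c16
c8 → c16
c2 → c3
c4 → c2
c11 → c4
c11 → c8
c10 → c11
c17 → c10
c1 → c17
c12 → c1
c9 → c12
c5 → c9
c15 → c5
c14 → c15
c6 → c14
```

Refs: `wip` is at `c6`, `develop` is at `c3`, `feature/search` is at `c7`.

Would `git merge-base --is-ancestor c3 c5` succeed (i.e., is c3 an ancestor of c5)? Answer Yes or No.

Yes

Ancestors of c5 (commits reachable by following parents): {c1, c10, c11, c12, c13, c16, c17, c2, c3, c4, c5, c7, c8, c9}.
c3 is in that set, so it is an ancestor of c5.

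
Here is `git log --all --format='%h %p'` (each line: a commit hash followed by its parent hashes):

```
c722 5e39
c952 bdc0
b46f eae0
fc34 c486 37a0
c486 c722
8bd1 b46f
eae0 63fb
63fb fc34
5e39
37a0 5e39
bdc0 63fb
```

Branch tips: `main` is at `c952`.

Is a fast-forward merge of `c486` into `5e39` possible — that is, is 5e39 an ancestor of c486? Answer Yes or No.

Yes

A fast-forward from 5e39 to c486 is possible iff 5e39 is an ancestor of c486.
Ancestors of c486: {5e39, c486, c722}.
5e39 is among them, so fast-forward is possible.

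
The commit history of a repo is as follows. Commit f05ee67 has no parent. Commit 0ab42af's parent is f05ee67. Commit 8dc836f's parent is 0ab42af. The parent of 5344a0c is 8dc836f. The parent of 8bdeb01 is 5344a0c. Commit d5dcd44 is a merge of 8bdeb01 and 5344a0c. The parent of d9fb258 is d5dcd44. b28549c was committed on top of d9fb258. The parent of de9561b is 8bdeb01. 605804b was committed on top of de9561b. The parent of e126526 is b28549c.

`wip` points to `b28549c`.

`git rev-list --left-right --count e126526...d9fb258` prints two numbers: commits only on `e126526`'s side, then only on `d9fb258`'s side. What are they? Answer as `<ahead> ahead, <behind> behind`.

Reachable from e126526: {0ab42af, 5344a0c, 8bdeb01, 8dc836f, b28549c, d5dcd44, d9fb258, e126526, f05ee67}.
Reachable from d9fb258: {0ab42af, 5344a0c, 8bdeb01, 8dc836f, d5dcd44, d9fb258, f05ee67}.
Only in e126526's history (ahead): {b28549c, e126526} — 2.
Only in d9fb258's history (behind): {} — 0.

2 ahead, 0 behind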